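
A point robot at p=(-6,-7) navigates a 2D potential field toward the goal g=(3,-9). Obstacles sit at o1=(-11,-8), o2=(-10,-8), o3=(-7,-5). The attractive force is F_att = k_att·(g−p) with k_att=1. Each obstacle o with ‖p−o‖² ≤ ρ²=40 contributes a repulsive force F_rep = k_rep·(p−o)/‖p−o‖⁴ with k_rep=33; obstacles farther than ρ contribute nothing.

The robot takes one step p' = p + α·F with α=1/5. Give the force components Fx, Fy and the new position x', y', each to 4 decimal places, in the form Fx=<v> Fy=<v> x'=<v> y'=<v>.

Fx=11.0208 Fy=-4.4770 x'=-3.7958 y'=-7.8954

F_att = 1·(g−p) = 1·(9,-2) = (9.0000,-2.0000)
o1: d²=26 ≤ ρ²=40; F_rep = 33·(5,1)/26² = (0.2441,0.0488)
o2: d²=17 ≤ ρ²=40; F_rep = 33·(4,1)/17² = (0.4567,0.1142)
o3: d²=5 ≤ ρ²=40; F_rep = 33·(1,-2)/5² = (1.3200,-2.6400)
F = F_att + ΣF_rep = (11.0208,-4.4770)
p' = p + 1/5·F = (-3.7958,-7.8954)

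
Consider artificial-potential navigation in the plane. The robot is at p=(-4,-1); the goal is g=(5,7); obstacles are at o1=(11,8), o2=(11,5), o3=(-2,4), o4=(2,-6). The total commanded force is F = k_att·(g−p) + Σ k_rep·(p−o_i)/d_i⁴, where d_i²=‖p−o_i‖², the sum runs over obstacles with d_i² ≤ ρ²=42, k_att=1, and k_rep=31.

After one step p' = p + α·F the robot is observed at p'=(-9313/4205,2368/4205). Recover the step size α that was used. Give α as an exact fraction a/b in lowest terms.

F_att = 1·(g−p) = 1·(9,8) = (9.0000,8.0000)
o1: d²=306 > ρ²=42 → inactive
o2: d²=261 > ρ²=42 → inactive
o3: d²=29 ≤ ρ²=42; F_rep = 31·(-2,-5)/29² = (-0.0737,-0.1843)
o4: d²=61 > ρ²=42 → inactive
F = F_att + ΣF_rep = (8.9263,7.8157)
Δp = p'−p = (1.7853,1.5631); α = Δx/Fx = (7507/4205) / (7507/841) = 1/5
check: Δy/Fy = (6573/4205) / (6573/841) = 1/5 ✓

α = 1/5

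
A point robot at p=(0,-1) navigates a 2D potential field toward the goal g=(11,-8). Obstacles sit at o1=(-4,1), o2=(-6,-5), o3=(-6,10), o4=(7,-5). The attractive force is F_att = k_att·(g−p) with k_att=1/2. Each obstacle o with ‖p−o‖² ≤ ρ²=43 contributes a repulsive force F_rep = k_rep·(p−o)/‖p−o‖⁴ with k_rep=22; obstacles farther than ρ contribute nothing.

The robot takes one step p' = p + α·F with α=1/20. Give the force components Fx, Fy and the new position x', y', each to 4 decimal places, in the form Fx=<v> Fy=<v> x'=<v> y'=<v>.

F_att = 1/2·(g−p) = 1/2·(11,-7) = (5.5000,-3.5000)
o1: d²=20 ≤ ρ²=43; F_rep = 22·(4,-2)/20² = (0.2200,-0.1100)
o2: d²=52 > ρ²=43 → inactive
o3: d²=157 > ρ²=43 → inactive
o4: d²=65 > ρ²=43 → inactive
F = F_att + ΣF_rep = (5.7200,-3.6100)
p' = p + 1/20·F = (0.2860,-1.1805)

Fx=5.7200 Fy=-3.6100 x'=0.2860 y'=-1.1805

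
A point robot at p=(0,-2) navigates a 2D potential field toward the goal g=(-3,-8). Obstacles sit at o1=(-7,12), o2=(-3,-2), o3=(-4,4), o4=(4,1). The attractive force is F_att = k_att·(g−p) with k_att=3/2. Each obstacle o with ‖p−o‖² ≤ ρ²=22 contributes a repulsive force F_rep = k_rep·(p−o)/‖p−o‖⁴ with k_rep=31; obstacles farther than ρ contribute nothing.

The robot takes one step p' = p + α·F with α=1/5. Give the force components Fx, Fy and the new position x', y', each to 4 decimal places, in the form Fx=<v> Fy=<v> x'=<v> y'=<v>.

F_att = 3/2·(g−p) = 3/2·(-3,-6) = (-4.5000,-9.0000)
o1: d²=245 > ρ²=22 → inactive
o2: d²=9 ≤ ρ²=22; F_rep = 31·(3,0)/9² = (1.1481,0.0000)
o3: d²=52 > ρ²=22 → inactive
o4: d²=25 > ρ²=22 → inactive
F = F_att + ΣF_rep = (-3.3519,-9.0000)
p' = p + 1/5·F = (-0.6704,-3.8000)

Fx=-3.3519 Fy=-9.0000 x'=-0.6704 y'=-3.8000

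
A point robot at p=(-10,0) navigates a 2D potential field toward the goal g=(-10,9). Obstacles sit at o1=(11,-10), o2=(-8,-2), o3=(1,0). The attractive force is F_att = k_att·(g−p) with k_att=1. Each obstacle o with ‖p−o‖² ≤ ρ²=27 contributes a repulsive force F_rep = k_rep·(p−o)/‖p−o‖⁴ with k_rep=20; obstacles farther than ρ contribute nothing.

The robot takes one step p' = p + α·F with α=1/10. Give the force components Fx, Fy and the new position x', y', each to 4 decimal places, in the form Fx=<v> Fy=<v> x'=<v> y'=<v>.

Fx=-0.6250 Fy=9.6250 x'=-10.0625 y'=0.9625

F_att = 1·(g−p) = 1·(0,9) = (0.0000,9.0000)
o1: d²=541 > ρ²=27 → inactive
o2: d²=8 ≤ ρ²=27; F_rep = 20·(-2,2)/8² = (-0.6250,0.6250)
o3: d²=121 > ρ²=27 → inactive
F = F_att + ΣF_rep = (-0.6250,9.6250)
p' = p + 1/10·F = (-10.0625,0.9625)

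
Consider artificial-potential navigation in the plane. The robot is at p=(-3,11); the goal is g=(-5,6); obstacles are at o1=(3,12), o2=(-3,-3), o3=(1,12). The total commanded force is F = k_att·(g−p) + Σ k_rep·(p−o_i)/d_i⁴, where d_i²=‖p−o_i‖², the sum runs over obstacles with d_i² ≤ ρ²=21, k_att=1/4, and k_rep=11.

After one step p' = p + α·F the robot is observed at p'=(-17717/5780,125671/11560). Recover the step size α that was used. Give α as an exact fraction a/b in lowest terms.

α = 1/10

F_att = 1/4·(g−p) = 1/4·(-2,-5) = (-0.5000,-1.2500)
o1: d²=37 > ρ²=21 → inactive
o2: d²=196 > ρ²=21 → inactive
o3: d²=17 ≤ ρ²=21; F_rep = 11·(-4,-1)/17² = (-0.1522,-0.0381)
F = F_att + ΣF_rep = (-0.6522,-1.2881)
Δp = p'−p = (-0.0652,-0.1288); α = Δx/Fx = (-377/5780) / (-377/578) = 1/10
check: Δy/Fy = (-1489/11560) / (-1489/1156) = 1/10 ✓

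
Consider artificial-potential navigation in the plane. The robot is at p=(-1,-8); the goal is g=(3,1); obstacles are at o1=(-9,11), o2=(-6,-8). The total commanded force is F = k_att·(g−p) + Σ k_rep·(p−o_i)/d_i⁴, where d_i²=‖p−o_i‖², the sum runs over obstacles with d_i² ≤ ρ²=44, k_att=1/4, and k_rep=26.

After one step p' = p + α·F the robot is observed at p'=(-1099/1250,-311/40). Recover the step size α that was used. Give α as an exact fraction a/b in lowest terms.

α = 1/10

F_att = 1/4·(g−p) = 1/4·(4,9) = (1.0000,2.2500)
o1: d²=425 > ρ²=44 → inactive
o2: d²=25 ≤ ρ²=44; F_rep = 26·(5,0)/25² = (0.2080,0.0000)
F = F_att + ΣF_rep = (1.2080,2.2500)
Δp = p'−p = (0.1208,0.2250); α = Δx/Fx = (151/1250) / (151/125) = 1/10
check: Δy/Fy = (9/40) / (9/4) = 1/10 ✓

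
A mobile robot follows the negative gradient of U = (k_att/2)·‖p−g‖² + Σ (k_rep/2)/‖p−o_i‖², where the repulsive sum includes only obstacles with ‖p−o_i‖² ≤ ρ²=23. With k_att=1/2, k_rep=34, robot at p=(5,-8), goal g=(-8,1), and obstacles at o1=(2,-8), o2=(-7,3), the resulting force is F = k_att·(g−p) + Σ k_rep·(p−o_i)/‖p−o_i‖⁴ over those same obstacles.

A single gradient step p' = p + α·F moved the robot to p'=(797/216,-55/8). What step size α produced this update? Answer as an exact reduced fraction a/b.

α = 1/4

F_att = 1/2·(g−p) = 1/2·(-13,9) = (-6.5000,4.5000)
o1: d²=9 ≤ ρ²=23; F_rep = 34·(3,0)/9² = (1.2593,0.0000)
o2: d²=265 > ρ²=23 → inactive
F = F_att + ΣF_rep = (-5.2407,4.5000)
Δp = p'−p = (-1.3102,1.1250); α = Δx/Fx = (-283/216) / (-283/54) = 1/4
check: Δy/Fy = (9/8) / (9/2) = 1/4 ✓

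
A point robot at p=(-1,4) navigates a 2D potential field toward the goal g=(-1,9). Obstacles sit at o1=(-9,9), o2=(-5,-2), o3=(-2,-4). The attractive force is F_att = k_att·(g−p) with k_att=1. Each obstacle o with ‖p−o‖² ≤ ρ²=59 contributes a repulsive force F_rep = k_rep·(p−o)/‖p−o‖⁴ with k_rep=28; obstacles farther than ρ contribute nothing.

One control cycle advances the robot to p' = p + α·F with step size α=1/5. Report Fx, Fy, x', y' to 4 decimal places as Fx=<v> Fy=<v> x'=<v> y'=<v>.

F_att = 1·(g−p) = 1·(0,5) = (0.0000,5.0000)
o1: d²=89 > ρ²=59 → inactive
o2: d²=52 ≤ ρ²=59; F_rep = 28·(4,6)/52² = (0.0414,0.0621)
o3: d²=65 > ρ²=59 → inactive
F = F_att + ΣF_rep = (0.0414,5.0621)
p' = p + 1/5·F = (-0.9917,5.0124)

Fx=0.0414 Fy=5.0621 x'=-0.9917 y'=5.0124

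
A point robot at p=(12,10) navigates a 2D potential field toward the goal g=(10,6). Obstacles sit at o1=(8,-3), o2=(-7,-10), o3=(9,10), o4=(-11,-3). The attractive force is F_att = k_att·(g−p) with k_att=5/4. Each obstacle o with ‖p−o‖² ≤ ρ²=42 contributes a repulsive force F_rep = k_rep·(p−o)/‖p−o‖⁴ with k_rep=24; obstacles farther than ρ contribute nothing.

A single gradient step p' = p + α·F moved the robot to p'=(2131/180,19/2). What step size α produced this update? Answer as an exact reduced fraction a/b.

F_att = 5/4·(g−p) = 5/4·(-2,-4) = (-2.5000,-5.0000)
o1: d²=185 > ρ²=42 → inactive
o2: d²=761 > ρ²=42 → inactive
o3: d²=9 ≤ ρ²=42; F_rep = 24·(3,0)/9² = (0.8889,0.0000)
o4: d²=698 > ρ²=42 → inactive
F = F_att + ΣF_rep = (-1.6111,-5.0000)
Δp = p'−p = (-0.1611,-0.5000); α = Δx/Fx = (-29/180) / (-29/18) = 1/10
check: Δy/Fy = (-1/2) / (-5) = 1/10 ✓

α = 1/10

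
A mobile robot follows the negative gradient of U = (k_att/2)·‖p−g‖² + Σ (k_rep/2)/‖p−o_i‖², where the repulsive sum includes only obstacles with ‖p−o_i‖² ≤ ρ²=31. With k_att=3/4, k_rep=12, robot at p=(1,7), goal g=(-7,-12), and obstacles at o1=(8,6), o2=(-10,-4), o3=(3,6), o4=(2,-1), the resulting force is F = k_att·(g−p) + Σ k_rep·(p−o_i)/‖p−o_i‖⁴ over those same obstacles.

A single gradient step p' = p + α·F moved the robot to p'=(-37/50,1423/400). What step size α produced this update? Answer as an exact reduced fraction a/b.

α = 1/4

F_att = 3/4·(g−p) = 3/4·(-8,-19) = (-6.0000,-14.2500)
o1: d²=50 > ρ²=31 → inactive
o2: d²=242 > ρ²=31 → inactive
o3: d²=5 ≤ ρ²=31; F_rep = 12·(-2,1)/5² = (-0.9600,0.4800)
o4: d²=65 > ρ²=31 → inactive
F = F_att + ΣF_rep = (-6.9600,-13.7700)
Δp = p'−p = (-1.7400,-3.4425); α = Δx/Fx = (-87/50) / (-174/25) = 1/4
check: Δy/Fy = (-1377/400) / (-1377/100) = 1/4 ✓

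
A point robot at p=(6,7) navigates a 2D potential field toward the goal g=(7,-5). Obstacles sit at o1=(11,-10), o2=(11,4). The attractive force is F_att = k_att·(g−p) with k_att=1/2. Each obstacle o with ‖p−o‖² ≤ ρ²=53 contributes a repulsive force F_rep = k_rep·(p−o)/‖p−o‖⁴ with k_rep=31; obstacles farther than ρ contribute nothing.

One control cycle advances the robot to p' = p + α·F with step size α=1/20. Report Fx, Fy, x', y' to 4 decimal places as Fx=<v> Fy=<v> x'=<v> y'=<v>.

F_att = 1/2·(g−p) = 1/2·(1,-12) = (0.5000,-6.0000)
o1: d²=314 > ρ²=53 → inactive
o2: d²=34 ≤ ρ²=53; F_rep = 31·(-5,3)/34² = (-0.1341,0.0804)
F = F_att + ΣF_rep = (0.3659,-5.9196)
p' = p + 1/20·F = (6.0183,6.7040)

Fx=0.3659 Fy=-5.9196 x'=6.0183 y'=6.7040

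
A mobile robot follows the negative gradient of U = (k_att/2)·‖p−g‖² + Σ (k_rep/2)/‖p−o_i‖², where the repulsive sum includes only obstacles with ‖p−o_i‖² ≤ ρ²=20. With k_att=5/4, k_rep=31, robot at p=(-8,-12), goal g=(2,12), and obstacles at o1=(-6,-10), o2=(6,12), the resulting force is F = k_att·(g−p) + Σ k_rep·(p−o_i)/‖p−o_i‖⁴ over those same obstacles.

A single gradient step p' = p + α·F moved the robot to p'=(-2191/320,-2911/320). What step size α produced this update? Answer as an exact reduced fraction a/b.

F_att = 5/4·(g−p) = 5/4·(10,24) = (12.5000,30.0000)
o1: d²=8 ≤ ρ²=20; F_rep = 31·(-2,-2)/8² = (-0.9688,-0.9688)
o2: d²=772 > ρ²=20 → inactive
F = F_att + ΣF_rep = (11.5312,29.0312)
Δp = p'−p = (1.1531,2.9031); α = Δx/Fx = (369/320) / (369/32) = 1/10
check: Δy/Fy = (929/320) / (929/32) = 1/10 ✓

α = 1/10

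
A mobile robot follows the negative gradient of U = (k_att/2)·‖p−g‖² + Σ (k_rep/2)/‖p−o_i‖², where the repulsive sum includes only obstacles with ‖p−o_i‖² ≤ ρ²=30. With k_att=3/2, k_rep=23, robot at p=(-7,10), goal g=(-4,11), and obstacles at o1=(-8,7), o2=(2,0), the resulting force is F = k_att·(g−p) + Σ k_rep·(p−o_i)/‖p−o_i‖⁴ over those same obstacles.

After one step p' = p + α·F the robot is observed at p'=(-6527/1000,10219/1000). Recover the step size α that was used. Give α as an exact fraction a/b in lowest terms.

α = 1/10

F_att = 3/2·(g−p) = 3/2·(3,1) = (4.5000,1.5000)
o1: d²=10 ≤ ρ²=30; F_rep = 23·(1,3)/10² = (0.2300,0.6900)
o2: d²=181 > ρ²=30 → inactive
F = F_att + ΣF_rep = (4.7300,2.1900)
Δp = p'−p = (0.4730,0.2190); α = Δx/Fx = (473/1000) / (473/100) = 1/10
check: Δy/Fy = (219/1000) / (219/100) = 1/10 ✓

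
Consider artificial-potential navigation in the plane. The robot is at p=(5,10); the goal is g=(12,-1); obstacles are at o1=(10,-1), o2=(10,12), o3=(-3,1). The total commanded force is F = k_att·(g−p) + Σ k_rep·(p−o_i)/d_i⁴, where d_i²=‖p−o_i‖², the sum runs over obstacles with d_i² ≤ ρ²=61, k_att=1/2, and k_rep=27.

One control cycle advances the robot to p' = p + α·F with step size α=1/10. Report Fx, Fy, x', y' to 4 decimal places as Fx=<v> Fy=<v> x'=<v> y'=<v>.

F_att = 1/2·(g−p) = 1/2·(7,-11) = (3.5000,-5.5000)
o1: d²=146 > ρ²=61 → inactive
o2: d²=29 ≤ ρ²=61; F_rep = 27·(-5,-2)/29² = (-0.1605,-0.0642)
o3: d²=145 > ρ²=61 → inactive
F = F_att + ΣF_rep = (3.3395,-5.5642)
p' = p + 1/10·F = (5.3339,9.4436)

Fx=3.3395 Fy=-5.5642 x'=5.3339 y'=9.4436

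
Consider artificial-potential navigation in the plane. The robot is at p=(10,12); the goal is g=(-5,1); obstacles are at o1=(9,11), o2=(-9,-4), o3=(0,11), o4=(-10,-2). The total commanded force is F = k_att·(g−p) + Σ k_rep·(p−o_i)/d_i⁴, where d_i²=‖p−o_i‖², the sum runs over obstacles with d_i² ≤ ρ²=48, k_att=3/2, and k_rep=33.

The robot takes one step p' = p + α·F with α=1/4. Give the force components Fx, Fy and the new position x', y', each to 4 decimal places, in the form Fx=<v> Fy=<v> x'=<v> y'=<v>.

F_att = 3/2·(g−p) = 3/2·(-15,-11) = (-22.5000,-16.5000)
o1: d²=2 ≤ ρ²=48; F_rep = 33·(1,1)/2² = (8.2500,8.2500)
o2: d²=617 > ρ²=48 → inactive
o3: d²=101 > ρ²=48 → inactive
o4: d²=596 > ρ²=48 → inactive
F = F_att + ΣF_rep = (-14.2500,-8.2500)
p' = p + 1/4·F = (6.4375,9.9375)

Fx=-14.2500 Fy=-8.2500 x'=6.4375 y'=9.9375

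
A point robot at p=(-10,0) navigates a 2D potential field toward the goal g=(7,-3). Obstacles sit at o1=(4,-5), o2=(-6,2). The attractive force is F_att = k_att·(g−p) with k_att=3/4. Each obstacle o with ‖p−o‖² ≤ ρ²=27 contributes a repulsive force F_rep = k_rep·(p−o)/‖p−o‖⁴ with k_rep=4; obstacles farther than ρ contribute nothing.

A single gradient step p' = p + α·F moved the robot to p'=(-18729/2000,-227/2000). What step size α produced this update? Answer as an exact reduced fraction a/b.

α = 1/20

F_att = 3/4·(g−p) = 3/4·(17,-3) = (12.7500,-2.2500)
o1: d²=221 > ρ²=27 → inactive
o2: d²=20 ≤ ρ²=27; F_rep = 4·(-4,-2)/20² = (-0.0400,-0.0200)
F = F_att + ΣF_rep = (12.7100,-2.2700)
Δp = p'−p = (0.6355,-0.1135); α = Δx/Fx = (1271/2000) / (1271/100) = 1/20
check: Δy/Fy = (-227/2000) / (-227/100) = 1/20 ✓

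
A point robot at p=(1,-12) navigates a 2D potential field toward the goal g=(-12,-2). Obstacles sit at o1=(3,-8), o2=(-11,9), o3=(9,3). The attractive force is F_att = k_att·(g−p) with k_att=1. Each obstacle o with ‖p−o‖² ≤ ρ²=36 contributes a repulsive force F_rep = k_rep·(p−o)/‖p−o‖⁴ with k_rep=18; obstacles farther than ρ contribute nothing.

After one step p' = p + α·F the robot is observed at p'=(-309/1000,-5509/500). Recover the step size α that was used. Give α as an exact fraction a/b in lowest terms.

α = 1/10

F_att = 1·(g−p) = 1·(-13,10) = (-13.0000,10.0000)
o1: d²=20 ≤ ρ²=36; F_rep = 18·(-2,-4)/20² = (-0.0900,-0.1800)
o2: d²=585 > ρ²=36 → inactive
o3: d²=289 > ρ²=36 → inactive
F = F_att + ΣF_rep = (-13.0900,9.8200)
Δp = p'−p = (-1.3090,0.9820); α = Δx/Fx = (-1309/1000) / (-1309/100) = 1/10
check: Δy/Fy = (491/500) / (491/50) = 1/10 ✓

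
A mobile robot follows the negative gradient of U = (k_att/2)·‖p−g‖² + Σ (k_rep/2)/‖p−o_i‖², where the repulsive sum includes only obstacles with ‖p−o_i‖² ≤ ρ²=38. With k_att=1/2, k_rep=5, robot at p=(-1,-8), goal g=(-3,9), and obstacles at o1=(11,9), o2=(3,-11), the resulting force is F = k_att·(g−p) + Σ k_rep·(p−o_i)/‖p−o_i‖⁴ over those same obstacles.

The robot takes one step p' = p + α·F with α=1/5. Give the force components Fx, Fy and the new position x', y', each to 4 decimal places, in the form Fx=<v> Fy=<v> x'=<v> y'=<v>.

Fx=-1.0320 Fy=8.5240 x'=-1.2064 y'=-6.2952

F_att = 1/2·(g−p) = 1/2·(-2,17) = (-1.0000,8.5000)
o1: d²=433 > ρ²=38 → inactive
o2: d²=25 ≤ ρ²=38; F_rep = 5·(-4,3)/25² = (-0.0320,0.0240)
F = F_att + ΣF_rep = (-1.0320,8.5240)
p' = p + 1/5·F = (-1.2064,-6.2952)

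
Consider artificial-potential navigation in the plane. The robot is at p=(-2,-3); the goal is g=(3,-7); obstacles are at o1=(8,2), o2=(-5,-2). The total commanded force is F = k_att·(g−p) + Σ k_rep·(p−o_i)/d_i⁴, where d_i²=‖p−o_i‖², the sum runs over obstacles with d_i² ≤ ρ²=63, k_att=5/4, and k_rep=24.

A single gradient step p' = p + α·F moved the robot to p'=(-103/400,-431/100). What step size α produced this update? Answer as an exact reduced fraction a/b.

α = 1/4

F_att = 5/4·(g−p) = 5/4·(5,-4) = (6.2500,-5.0000)
o1: d²=125 > ρ²=63 → inactive
o2: d²=10 ≤ ρ²=63; F_rep = 24·(3,-1)/10² = (0.7200,-0.2400)
F = F_att + ΣF_rep = (6.9700,-5.2400)
Δp = p'−p = (1.7425,-1.3100); α = Δx/Fx = (697/400) / (697/100) = 1/4
check: Δy/Fy = (-131/100) / (-131/25) = 1/4 ✓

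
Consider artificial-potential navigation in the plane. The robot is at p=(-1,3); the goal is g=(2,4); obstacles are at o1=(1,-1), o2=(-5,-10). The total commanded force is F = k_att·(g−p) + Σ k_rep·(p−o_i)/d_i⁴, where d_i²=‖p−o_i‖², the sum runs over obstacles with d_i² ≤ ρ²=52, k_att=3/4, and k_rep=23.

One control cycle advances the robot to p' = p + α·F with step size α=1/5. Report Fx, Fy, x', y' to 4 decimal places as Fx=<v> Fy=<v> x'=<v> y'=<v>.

Fx=2.1350 Fy=0.9800 x'=-0.5730 y'=3.1960

F_att = 3/4·(g−p) = 3/4·(3,1) = (2.2500,0.7500)
o1: d²=20 ≤ ρ²=52; F_rep = 23·(-2,4)/20² = (-0.1150,0.2300)
o2: d²=185 > ρ²=52 → inactive
F = F_att + ΣF_rep = (2.1350,0.9800)
p' = p + 1/5·F = (-0.5730,3.1960)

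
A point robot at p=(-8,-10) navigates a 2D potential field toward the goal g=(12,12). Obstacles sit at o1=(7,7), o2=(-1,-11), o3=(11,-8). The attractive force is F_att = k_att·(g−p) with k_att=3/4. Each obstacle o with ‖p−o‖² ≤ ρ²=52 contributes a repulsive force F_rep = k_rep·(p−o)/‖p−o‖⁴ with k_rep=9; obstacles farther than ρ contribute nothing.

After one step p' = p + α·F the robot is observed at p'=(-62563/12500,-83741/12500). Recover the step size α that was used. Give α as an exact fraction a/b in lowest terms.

F_att = 3/4·(g−p) = 3/4·(20,22) = (15.0000,16.5000)
o1: d²=514 > ρ²=52 → inactive
o2: d²=50 ≤ ρ²=52; F_rep = 9·(-7,1)/50² = (-0.0252,0.0036)
o3: d²=365 > ρ²=52 → inactive
F = F_att + ΣF_rep = (14.9748,16.5036)
Δp = p'−p = (2.9950,3.3007); α = Δx/Fx = (37437/12500) / (37437/2500) = 1/5
check: Δy/Fy = (41259/12500) / (41259/2500) = 1/5 ✓

α = 1/5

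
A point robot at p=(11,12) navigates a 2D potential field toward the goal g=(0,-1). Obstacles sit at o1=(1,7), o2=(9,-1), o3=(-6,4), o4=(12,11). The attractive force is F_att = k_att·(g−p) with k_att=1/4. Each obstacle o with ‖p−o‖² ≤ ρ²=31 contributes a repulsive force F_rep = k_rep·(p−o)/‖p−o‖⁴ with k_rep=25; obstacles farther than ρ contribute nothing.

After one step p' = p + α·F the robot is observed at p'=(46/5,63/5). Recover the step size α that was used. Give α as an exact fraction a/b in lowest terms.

α = 1/5

F_att = 1/4·(g−p) = 1/4·(-11,-13) = (-2.7500,-3.2500)
o1: d²=125 > ρ²=31 → inactive
o2: d²=173 > ρ²=31 → inactive
o3: d²=353 > ρ²=31 → inactive
o4: d²=2 ≤ ρ²=31; F_rep = 25·(-1,1)/2² = (-6.2500,6.2500)
F = F_att + ΣF_rep = (-9.0000,3.0000)
Δp = p'−p = (-1.8000,0.6000); α = Δx/Fx = (-9/5) / (-9) = 1/5
check: Δy/Fy = (3/5) / (3) = 1/5 ✓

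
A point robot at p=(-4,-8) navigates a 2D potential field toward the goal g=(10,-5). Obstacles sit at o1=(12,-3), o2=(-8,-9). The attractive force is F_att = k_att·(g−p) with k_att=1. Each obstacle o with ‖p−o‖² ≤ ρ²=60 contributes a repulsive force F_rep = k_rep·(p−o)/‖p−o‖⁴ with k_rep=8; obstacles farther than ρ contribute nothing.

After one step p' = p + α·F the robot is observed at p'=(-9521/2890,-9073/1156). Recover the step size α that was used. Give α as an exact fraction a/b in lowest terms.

F_att = 1·(g−p) = 1·(14,3) = (14.0000,3.0000)
o1: d²=281 > ρ²=60 → inactive
o2: d²=17 ≤ ρ²=60; F_rep = 8·(4,1)/17² = (0.1107,0.0277)
F = F_att + ΣF_rep = (14.1107,3.0277)
Δp = p'−p = (0.7055,0.1514); α = Δx/Fx = (2039/2890) / (4078/289) = 1/20
check: Δy/Fy = (175/1156) / (875/289) = 1/20 ✓

α = 1/20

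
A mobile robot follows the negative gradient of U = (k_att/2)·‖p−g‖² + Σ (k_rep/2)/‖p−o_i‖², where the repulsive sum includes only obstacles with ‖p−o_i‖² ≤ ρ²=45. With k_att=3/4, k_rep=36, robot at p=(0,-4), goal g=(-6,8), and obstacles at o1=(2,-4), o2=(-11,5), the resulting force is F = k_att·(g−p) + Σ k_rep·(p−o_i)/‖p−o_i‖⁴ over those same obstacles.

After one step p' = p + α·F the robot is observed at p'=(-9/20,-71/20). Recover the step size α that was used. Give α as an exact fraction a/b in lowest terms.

α = 1/20

F_att = 3/4·(g−p) = 3/4·(-6,12) = (-4.5000,9.0000)
o1: d²=4 ≤ ρ²=45; F_rep = 36·(-2,0)/4² = (-4.5000,0.0000)
o2: d²=202 > ρ²=45 → inactive
F = F_att + ΣF_rep = (-9.0000,9.0000)
Δp = p'−p = (-0.4500,0.4500); α = Δx/Fx = (-9/20) / (-9) = 1/20
check: Δy/Fy = (9/20) / (9) = 1/20 ✓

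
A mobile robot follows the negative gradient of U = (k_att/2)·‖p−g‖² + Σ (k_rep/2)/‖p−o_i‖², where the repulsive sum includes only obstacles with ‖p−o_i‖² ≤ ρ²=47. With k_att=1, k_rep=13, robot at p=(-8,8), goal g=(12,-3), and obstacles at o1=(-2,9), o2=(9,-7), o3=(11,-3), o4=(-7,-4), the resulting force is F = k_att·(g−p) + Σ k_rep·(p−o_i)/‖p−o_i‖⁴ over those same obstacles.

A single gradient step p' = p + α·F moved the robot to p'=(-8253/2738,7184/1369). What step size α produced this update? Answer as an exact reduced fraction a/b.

α = 1/4

F_att = 1·(g−p) = 1·(20,-11) = (20.0000,-11.0000)
o1: d²=37 ≤ ρ²=47; F_rep = 13·(-6,-1)/37² = (-0.0570,-0.0095)
o2: d²=514 > ρ²=47 → inactive
o3: d²=482 > ρ²=47 → inactive
o4: d²=145 > ρ²=47 → inactive
F = F_att + ΣF_rep = (19.9430,-11.0095)
Δp = p'−p = (4.9858,-2.7524); α = Δx/Fx = (13651/2738) / (27302/1369) = 1/4
check: Δy/Fy = (-3768/1369) / (-15072/1369) = 1/4 ✓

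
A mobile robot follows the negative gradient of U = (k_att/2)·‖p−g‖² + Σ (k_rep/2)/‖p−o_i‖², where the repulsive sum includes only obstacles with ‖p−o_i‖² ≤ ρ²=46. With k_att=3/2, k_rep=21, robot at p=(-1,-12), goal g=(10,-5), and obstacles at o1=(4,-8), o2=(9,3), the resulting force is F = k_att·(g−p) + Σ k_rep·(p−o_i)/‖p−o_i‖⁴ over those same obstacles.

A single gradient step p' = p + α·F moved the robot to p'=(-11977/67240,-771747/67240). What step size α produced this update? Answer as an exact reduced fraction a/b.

F_att = 3/2·(g−p) = 3/2·(11,7) = (16.5000,10.5000)
o1: d²=41 ≤ ρ²=46; F_rep = 21·(-5,-4)/41² = (-0.0625,-0.0500)
o2: d²=325 > ρ²=46 → inactive
F = F_att + ΣF_rep = (16.4375,10.4500)
Δp = p'−p = (0.8219,0.5225); α = Δx/Fx = (55263/67240) / (55263/3362) = 1/20
check: Δy/Fy = (35133/67240) / (35133/3362) = 1/20 ✓

α = 1/20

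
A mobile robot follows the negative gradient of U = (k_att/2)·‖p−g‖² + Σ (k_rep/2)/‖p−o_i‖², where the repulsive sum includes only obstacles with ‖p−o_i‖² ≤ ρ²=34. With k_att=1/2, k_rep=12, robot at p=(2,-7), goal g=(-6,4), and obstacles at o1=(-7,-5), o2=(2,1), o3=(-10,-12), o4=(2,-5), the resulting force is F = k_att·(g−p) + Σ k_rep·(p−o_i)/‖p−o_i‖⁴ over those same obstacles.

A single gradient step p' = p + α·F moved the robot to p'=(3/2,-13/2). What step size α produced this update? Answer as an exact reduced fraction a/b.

α = 1/8

F_att = 1/2·(g−p) = 1/2·(-8,11) = (-4.0000,5.5000)
o1: d²=85 > ρ²=34 → inactive
o2: d²=64 > ρ²=34 → inactive
o3: d²=169 > ρ²=34 → inactive
o4: d²=4 ≤ ρ²=34; F_rep = 12·(0,-2)/4² = (0.0000,-1.5000)
F = F_att + ΣF_rep = (-4.0000,4.0000)
Δp = p'−p = (-0.5000,0.5000); α = Δx/Fx = (-1/2) / (-4) = 1/8
check: Δy/Fy = (1/2) / (4) = 1/8 ✓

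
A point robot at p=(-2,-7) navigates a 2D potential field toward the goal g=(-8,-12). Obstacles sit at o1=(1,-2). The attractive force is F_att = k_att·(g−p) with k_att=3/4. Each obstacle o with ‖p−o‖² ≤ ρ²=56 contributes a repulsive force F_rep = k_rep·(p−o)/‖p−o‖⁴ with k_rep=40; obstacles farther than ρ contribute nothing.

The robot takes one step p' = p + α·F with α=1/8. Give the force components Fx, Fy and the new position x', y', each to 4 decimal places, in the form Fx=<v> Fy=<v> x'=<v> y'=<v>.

Fx=-4.6038 Fy=-3.9230 x'=-2.5755 y'=-7.4904

F_att = 3/4·(g−p) = 3/4·(-6,-5) = (-4.5000,-3.7500)
o1: d²=34 ≤ ρ²=56; F_rep = 40·(-3,-5)/34² = (-0.1038,-0.1730)
F = F_att + ΣF_rep = (-4.6038,-3.9230)
p' = p + 1/8·F = (-2.5755,-7.4904)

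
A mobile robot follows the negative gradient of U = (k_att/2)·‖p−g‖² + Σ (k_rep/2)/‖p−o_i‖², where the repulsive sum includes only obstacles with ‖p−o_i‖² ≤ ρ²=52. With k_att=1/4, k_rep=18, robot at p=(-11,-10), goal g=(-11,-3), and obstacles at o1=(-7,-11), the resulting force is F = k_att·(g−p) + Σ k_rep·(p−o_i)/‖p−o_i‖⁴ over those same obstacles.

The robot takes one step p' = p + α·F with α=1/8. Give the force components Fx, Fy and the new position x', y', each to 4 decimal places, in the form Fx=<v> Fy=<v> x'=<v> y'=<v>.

F_att = 1/4·(g−p) = 1/4·(0,7) = (0.0000,1.7500)
o1: d²=17 ≤ ρ²=52; F_rep = 18·(-4,1)/17² = (-0.2491,0.0623)
F = F_att + ΣF_rep = (-0.2491,1.8123)
p' = p + 1/8·F = (-11.0311,-9.7735)

Fx=-0.2491 Fy=1.8123 x'=-11.0311 y'=-9.7735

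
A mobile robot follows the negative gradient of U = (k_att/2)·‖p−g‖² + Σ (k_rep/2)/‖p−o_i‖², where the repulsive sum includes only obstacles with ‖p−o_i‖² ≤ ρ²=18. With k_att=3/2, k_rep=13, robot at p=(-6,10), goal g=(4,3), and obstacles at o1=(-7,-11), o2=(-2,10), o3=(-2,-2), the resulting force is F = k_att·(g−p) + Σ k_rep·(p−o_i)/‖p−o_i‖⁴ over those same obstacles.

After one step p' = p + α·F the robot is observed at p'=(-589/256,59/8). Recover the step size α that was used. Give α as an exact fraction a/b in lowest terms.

F_att = 3/2·(g−p) = 3/2·(10,-7) = (15.0000,-10.5000)
o1: d²=442 > ρ²=18 → inactive
o2: d²=16 ≤ ρ²=18; F_rep = 13·(-4,0)/16² = (-0.2031,0.0000)
o3: d²=160 > ρ²=18 → inactive
F = F_att + ΣF_rep = (14.7969,-10.5000)
Δp = p'−p = (3.6992,-2.6250); α = Δx/Fx = (947/256) / (947/64) = 1/4
check: Δy/Fy = (-21/8) / (-21/2) = 1/4 ✓

α = 1/4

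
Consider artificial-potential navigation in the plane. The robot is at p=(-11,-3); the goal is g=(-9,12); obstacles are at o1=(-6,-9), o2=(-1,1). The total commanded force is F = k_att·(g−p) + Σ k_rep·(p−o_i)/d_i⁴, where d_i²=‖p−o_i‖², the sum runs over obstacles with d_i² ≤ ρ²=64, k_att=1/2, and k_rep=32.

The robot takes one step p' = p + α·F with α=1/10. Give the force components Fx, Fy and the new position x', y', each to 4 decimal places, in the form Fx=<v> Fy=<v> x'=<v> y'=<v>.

Fx=0.9570 Fy=7.5516 x'=-10.9043 y'=-2.2448

F_att = 1/2·(g−p) = 1/2·(2,15) = (1.0000,7.5000)
o1: d²=61 ≤ ρ²=64; F_rep = 32·(-5,6)/61² = (-0.0430,0.0516)
o2: d²=116 > ρ²=64 → inactive
F = F_att + ΣF_rep = (0.9570,7.5516)
p' = p + 1/10·F = (-10.9043,-2.2448)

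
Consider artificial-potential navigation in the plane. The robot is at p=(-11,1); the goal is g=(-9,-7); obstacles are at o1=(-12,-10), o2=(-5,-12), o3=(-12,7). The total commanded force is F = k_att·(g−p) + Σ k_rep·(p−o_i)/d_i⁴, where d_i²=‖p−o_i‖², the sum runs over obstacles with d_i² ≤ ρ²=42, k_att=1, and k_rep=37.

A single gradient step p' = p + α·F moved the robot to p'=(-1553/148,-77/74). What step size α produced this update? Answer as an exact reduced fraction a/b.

F_att = 1·(g−p) = 1·(2,-8) = (2.0000,-8.0000)
o1: d²=122 > ρ²=42 → inactive
o2: d²=205 > ρ²=42 → inactive
o3: d²=37 ≤ ρ²=42; F_rep = 37·(1,-6)/37² = (0.0270,-0.1622)
F = F_att + ΣF_rep = (2.0270,-8.1622)
Δp = p'−p = (0.5068,-2.0405); α = Δx/Fx = (75/148) / (75/37) = 1/4
check: Δy/Fy = (-151/74) / (-302/37) = 1/4 ✓

α = 1/4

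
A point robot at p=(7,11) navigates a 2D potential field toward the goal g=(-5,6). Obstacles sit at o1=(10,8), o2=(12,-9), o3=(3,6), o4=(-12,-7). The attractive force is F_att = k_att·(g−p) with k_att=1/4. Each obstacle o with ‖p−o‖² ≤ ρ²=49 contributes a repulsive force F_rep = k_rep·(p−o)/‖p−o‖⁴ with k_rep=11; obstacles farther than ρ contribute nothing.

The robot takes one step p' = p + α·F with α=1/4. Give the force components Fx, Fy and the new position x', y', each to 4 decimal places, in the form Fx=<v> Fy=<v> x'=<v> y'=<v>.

Fx=-3.0757 Fy=-1.1154 x'=6.2311 y'=10.7211

F_att = 1/4·(g−p) = 1/4·(-12,-5) = (-3.0000,-1.2500)
o1: d²=18 ≤ ρ²=49; F_rep = 11·(-3,3)/18² = (-0.1019,0.1019)
o2: d²=425 > ρ²=49 → inactive
o3: d²=41 ≤ ρ²=49; F_rep = 11·(4,5)/41² = (0.0262,0.0327)
o4: d²=685 > ρ²=49 → inactive
F = F_att + ΣF_rep = (-3.0757,-1.1154)
p' = p + 1/4·F = (6.2311,10.7211)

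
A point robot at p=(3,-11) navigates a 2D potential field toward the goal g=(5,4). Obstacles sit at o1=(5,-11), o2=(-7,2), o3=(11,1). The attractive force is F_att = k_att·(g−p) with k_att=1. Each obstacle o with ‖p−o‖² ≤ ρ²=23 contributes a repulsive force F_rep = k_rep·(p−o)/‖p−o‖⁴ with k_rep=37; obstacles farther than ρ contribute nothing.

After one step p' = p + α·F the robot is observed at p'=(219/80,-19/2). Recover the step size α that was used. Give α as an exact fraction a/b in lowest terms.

α = 1/10

F_att = 1·(g−p) = 1·(2,15) = (2.0000,15.0000)
o1: d²=4 ≤ ρ²=23; F_rep = 37·(-2,0)/4² = (-4.6250,0.0000)
o2: d²=269 > ρ²=23 → inactive
o3: d²=208 > ρ²=23 → inactive
F = F_att + ΣF_rep = (-2.6250,15.0000)
Δp = p'−p = (-0.2625,1.5000); α = Δx/Fx = (-21/80) / (-21/8) = 1/10
check: Δy/Fy = (3/2) / (15) = 1/10 ✓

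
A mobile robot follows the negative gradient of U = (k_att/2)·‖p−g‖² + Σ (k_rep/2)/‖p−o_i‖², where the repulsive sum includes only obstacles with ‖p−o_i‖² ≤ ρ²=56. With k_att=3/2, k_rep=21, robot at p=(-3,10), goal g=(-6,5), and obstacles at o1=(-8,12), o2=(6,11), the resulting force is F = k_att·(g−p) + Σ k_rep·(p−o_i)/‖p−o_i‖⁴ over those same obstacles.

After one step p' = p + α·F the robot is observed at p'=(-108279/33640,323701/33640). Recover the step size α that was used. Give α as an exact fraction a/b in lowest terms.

α = 1/20

F_att = 3/2·(g−p) = 3/2·(-3,-5) = (-4.5000,-7.5000)
o1: d²=29 ≤ ρ²=56; F_rep = 21·(5,-2)/29² = (0.1249,-0.0499)
o2: d²=82 > ρ²=56 → inactive
F = F_att + ΣF_rep = (-4.3751,-7.5499)
Δp = p'−p = (-0.2188,-0.3775); α = Δx/Fx = (-7359/33640) / (-7359/1682) = 1/20
check: Δy/Fy = (-12699/33640) / (-12699/1682) = 1/20 ✓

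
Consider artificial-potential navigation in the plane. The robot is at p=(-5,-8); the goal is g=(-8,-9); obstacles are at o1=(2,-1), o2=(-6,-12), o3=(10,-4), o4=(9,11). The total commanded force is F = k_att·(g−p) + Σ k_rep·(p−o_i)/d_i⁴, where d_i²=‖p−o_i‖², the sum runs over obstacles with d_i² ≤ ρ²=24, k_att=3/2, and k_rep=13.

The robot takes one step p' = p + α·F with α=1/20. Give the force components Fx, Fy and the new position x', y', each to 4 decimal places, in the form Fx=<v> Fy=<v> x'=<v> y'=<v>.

F_att = 3/2·(g−p) = 3/2·(-3,-1) = (-4.5000,-1.5000)
o1: d²=98 > ρ²=24 → inactive
o2: d²=17 ≤ ρ²=24; F_rep = 13·(1,4)/17² = (0.0450,0.1799)
o3: d²=241 > ρ²=24 → inactive
o4: d²=557 > ρ²=24 → inactive
F = F_att + ΣF_rep = (-4.4550,-1.3201)
p' = p + 1/20·F = (-5.2228,-8.0660)

Fx=-4.4550 Fy=-1.3201 x'=-5.2228 y'=-8.0660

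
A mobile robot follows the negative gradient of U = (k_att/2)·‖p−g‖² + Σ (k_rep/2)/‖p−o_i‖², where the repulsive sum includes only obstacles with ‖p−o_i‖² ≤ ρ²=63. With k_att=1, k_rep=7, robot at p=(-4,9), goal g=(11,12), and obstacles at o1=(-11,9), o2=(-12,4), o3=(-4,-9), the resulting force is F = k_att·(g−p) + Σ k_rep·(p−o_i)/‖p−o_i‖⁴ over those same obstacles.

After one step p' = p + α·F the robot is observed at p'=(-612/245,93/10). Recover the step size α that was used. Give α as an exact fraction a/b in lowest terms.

F_att = 1·(g−p) = 1·(15,3) = (15.0000,3.0000)
o1: d²=49 ≤ ρ²=63; F_rep = 7·(7,0)/49² = (0.0204,0.0000)
o2: d²=89 > ρ²=63 → inactive
o3: d²=324 > ρ²=63 → inactive
F = F_att + ΣF_rep = (15.0204,3.0000)
Δp = p'−p = (1.5020,0.3000); α = Δx/Fx = (368/245) / (736/49) = 1/10
check: Δy/Fy = (3/10) / (3) = 1/10 ✓

α = 1/10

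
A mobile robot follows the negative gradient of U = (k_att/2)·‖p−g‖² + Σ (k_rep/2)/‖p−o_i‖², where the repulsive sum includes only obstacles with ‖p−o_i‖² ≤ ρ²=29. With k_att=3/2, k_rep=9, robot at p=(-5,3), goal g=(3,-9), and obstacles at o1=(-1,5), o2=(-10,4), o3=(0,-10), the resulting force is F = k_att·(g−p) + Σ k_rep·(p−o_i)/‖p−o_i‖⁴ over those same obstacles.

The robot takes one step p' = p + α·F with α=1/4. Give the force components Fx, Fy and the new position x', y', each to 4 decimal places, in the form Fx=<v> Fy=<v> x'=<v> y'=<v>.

F_att = 3/2·(g−p) = 3/2·(8,-12) = (12.0000,-18.0000)
o1: d²=20 ≤ ρ²=29; F_rep = 9·(-4,-2)/20² = (-0.0900,-0.0450)
o2: d²=26 ≤ ρ²=29; F_rep = 9·(5,-1)/26² = (0.0666,-0.0133)
o3: d²=194 > ρ²=29 → inactive
F = F_att + ΣF_rep = (11.9766,-18.0583)
p' = p + 1/4·F = (-2.0059,-1.5146)

Fx=11.9766 Fy=-18.0583 x'=-2.0059 y'=-1.5146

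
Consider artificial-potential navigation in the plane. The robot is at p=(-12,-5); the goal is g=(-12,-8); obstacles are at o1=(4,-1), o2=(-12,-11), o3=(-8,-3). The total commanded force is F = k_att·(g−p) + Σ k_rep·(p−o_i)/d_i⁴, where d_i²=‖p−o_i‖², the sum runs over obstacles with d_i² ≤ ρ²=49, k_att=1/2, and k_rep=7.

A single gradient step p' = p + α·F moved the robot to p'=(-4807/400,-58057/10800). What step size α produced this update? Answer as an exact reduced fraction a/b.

F_att = 1/2·(g−p) = 1/2·(0,-3) = (0.0000,-1.5000)
o1: d²=272 > ρ²=49 → inactive
o2: d²=36 ≤ ρ²=49; F_rep = 7·(0,6)/36² = (0.0000,0.0324)
o3: d²=20 ≤ ρ²=49; F_rep = 7·(-4,-2)/20² = (-0.0700,-0.0350)
F = F_att + ΣF_rep = (-0.0700,-1.5026)
Δp = p'−p = (-0.0175,-0.3756); α = Δx/Fx = (-7/400) / (-7/100) = 1/4
check: Δy/Fy = (-4057/10800) / (-4057/2700) = 1/4 ✓

α = 1/4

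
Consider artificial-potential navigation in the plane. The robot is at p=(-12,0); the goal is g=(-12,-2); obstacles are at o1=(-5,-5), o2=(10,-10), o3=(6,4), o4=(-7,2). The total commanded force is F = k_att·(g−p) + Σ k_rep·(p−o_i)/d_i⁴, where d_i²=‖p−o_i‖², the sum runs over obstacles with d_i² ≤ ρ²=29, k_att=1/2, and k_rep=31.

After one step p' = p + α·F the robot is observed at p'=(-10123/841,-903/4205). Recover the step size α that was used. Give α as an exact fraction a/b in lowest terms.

α = 1/5

F_att = 1/2·(g−p) = 1/2·(0,-2) = (0.0000,-1.0000)
o1: d²=74 > ρ²=29 → inactive
o2: d²=584 > ρ²=29 → inactive
o3: d²=340 > ρ²=29 → inactive
o4: d²=29 ≤ ρ²=29; F_rep = 31·(-5,-2)/29² = (-0.1843,-0.0737)
F = F_att + ΣF_rep = (-0.1843,-1.0737)
Δp = p'−p = (-0.0369,-0.2147); α = Δx/Fx = (-31/841) / (-155/841) = 1/5
check: Δy/Fy = (-903/4205) / (-903/841) = 1/5 ✓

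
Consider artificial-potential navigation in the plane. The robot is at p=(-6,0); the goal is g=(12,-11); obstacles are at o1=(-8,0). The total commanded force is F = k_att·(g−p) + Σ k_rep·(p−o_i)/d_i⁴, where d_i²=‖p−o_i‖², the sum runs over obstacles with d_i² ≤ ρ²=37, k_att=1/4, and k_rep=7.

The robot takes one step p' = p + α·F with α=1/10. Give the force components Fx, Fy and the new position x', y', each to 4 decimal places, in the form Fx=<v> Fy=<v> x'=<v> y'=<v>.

Fx=5.3750 Fy=-2.7500 x'=-5.4625 y'=-0.2750

F_att = 1/4·(g−p) = 1/4·(18,-11) = (4.5000,-2.7500)
o1: d²=4 ≤ ρ²=37; F_rep = 7·(2,0)/4² = (0.8750,0.0000)
F = F_att + ΣF_rep = (5.3750,-2.7500)
p' = p + 1/10·F = (-5.4625,-0.2750)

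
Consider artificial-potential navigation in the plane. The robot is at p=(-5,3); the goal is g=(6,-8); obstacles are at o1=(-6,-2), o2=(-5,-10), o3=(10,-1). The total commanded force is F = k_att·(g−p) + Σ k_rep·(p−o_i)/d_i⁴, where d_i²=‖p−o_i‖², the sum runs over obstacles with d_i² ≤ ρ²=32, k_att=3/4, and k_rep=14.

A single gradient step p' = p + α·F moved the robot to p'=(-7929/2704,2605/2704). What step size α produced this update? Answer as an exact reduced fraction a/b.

α = 1/4

F_att = 3/4·(g−p) = 3/4·(11,-11) = (8.2500,-8.2500)
o1: d²=26 ≤ ρ²=32; F_rep = 14·(1,5)/26² = (0.0207,0.1036)
o2: d²=169 > ρ²=32 → inactive
o3: d²=241 > ρ²=32 → inactive
F = F_att + ΣF_rep = (8.2707,-8.1464)
Δp = p'−p = (2.0677,-2.0366); α = Δx/Fx = (5591/2704) / (5591/676) = 1/4
check: Δy/Fy = (-5507/2704) / (-5507/676) = 1/4 ✓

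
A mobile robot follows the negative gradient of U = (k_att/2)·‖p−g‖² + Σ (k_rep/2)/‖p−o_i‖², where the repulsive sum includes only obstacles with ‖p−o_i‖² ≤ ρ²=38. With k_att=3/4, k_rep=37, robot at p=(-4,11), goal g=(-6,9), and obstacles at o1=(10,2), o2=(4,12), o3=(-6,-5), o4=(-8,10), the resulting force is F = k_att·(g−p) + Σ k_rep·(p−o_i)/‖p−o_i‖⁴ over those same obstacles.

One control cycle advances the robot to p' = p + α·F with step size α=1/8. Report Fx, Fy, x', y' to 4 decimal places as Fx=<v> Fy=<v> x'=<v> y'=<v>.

F_att = 3/4·(g−p) = 3/4·(-2,-2) = (-1.5000,-1.5000)
o1: d²=277 > ρ²=38 → inactive
o2: d²=65 > ρ²=38 → inactive
o3: d²=260 > ρ²=38 → inactive
o4: d²=17 ≤ ρ²=38; F_rep = 37·(4,1)/17² = (0.5121,0.1280)
F = F_att + ΣF_rep = (-0.9879,-1.3720)
p' = p + 1/8·F = (-4.1235,10.8285)

Fx=-0.9879 Fy=-1.3720 x'=-4.1235 y'=10.8285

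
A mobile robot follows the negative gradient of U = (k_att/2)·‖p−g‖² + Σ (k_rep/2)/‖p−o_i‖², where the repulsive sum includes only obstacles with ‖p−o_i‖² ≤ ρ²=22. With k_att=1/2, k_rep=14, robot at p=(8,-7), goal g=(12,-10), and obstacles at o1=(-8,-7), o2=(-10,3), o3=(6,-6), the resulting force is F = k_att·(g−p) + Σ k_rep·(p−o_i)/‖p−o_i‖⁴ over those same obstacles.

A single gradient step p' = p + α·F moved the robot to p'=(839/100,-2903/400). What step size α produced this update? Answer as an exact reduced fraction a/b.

α = 1/8

F_att = 1/2·(g−p) = 1/2·(4,-3) = (2.0000,-1.5000)
o1: d²=256 > ρ²=22 → inactive
o2: d²=424 > ρ²=22 → inactive
o3: d²=5 ≤ ρ²=22; F_rep = 14·(2,-1)/5² = (1.1200,-0.5600)
F = F_att + ΣF_rep = (3.1200,-2.0600)
Δp = p'−p = (0.3900,-0.2575); α = Δx/Fx = (39/100) / (78/25) = 1/8
check: Δy/Fy = (-103/400) / (-103/50) = 1/8 ✓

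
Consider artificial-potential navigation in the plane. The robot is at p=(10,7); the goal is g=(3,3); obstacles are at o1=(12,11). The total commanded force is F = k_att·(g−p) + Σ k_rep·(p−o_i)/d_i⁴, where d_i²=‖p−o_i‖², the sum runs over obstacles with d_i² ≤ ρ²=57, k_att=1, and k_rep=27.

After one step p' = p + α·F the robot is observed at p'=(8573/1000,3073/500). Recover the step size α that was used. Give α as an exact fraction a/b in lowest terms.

α = 1/5

F_att = 1·(g−p) = 1·(-7,-4) = (-7.0000,-4.0000)
o1: d²=20 ≤ ρ²=57; F_rep = 27·(-2,-4)/20² = (-0.1350,-0.2700)
F = F_att + ΣF_rep = (-7.1350,-4.2700)
Δp = p'−p = (-1.4270,-0.8540); α = Δx/Fx = (-1427/1000) / (-1427/200) = 1/5
check: Δy/Fy = (-427/500) / (-427/100) = 1/5 ✓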